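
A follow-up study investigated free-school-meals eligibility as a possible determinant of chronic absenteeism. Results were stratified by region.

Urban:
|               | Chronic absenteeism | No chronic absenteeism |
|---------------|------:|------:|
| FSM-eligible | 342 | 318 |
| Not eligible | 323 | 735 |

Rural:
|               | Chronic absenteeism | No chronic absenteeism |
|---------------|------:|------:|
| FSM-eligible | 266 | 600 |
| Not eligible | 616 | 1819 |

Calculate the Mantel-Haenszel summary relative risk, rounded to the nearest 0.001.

RR_MH = Σ(aᵢ·n₀ᵢ/nᵢ) / Σ(cᵢ·n₁ᵢ/nᵢ), with n₁ᵢ = aᵢ+bᵢ (exposed), n₀ᵢ = cᵢ+dᵢ (unexposed), nᵢ = n₁ᵢ+n₀ᵢ.
Stratum 1 (Urban): n₁ = 660, n₀ = 1058, n = 1718; a·n₀/n = 342·1058/1718 = 210.6147; c·n₁/n = 323·660/1718 = 124.0861
Stratum 2 (Rural): n₁ = 866, n₀ = 2435, n = 3301; a·n₀/n = 266·2435/3301 = 196.2163; c·n₁/n = 616·866/3301 = 161.6044
RR_MH = (210.6147 + 196.2163) / (124.0861 + 161.6044) = 406.8310 / 285.6905 = 1.42403

1.424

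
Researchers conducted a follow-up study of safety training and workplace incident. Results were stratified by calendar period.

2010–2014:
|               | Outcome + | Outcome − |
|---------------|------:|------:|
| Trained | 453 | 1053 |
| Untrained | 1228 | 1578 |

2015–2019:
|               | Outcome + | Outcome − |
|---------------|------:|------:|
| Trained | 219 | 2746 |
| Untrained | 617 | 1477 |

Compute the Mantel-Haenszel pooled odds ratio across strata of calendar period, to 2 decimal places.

OR_MH = Σ(aᵢdᵢ/nᵢ) / Σ(bᵢcᵢ/nᵢ), where nᵢ is the stratum total.
Stratum 1 (2010–2014): n = 4312; a·d/n = 453·1578/4312 = 165.7778; b·c/n = 1053·1228/4312 = 299.8803
Stratum 2 (2015–2019): n = 5059; a·d/n = 219·1477/5059 = 63.9381; b·c/n = 2746·617/5059 = 334.9045
OR_MH = (165.7778 + 63.9381) / (299.8803 + 334.9045) = 229.7160 / 634.7849 = 0.36188

0.36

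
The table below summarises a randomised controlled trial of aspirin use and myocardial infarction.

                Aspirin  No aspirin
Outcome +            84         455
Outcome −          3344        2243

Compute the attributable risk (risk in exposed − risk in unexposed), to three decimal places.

-0.144

Reading the table with exposure as columns: a = 84 (Aspirin, case), b = 3344 (Aspirin, non-case), c = 455 (No aspirin, case), d = 2243.
Risk in exposed = 84/3428 = 0.024504; risk in unexposed = 455/2698 = 0.168643.
Risk difference = 0.024504 − 0.168643 = -0.144139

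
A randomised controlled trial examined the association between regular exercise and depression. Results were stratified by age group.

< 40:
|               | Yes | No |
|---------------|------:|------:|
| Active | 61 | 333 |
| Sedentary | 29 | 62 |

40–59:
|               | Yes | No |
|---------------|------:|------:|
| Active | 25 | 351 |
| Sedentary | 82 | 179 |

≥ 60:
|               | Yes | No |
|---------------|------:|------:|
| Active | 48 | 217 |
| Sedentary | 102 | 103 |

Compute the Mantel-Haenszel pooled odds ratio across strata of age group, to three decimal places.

0.226

OR_MH = Σ(aᵢdᵢ/nᵢ) / Σ(bᵢcᵢ/nᵢ), where nᵢ is the stratum total.
Stratum 1 (< 40): n = 485; a·d/n = 61·62/485 = 7.7979; b·c/n = 333·29/485 = 19.9113
Stratum 2 (40–59): n = 637; a·d/n = 25·179/637 = 7.0251; b·c/n = 351·82/637 = 45.1837
Stratum 3 (≥ 60): n = 470; a·d/n = 48·103/470 = 10.5191; b·c/n = 217·102/470 = 47.0936
OR_MH = (7.7979 + 7.0251 + 10.5191) / (19.9113 + 45.1837 + 47.0936) = 25.3422 / 112.1886 = 0.22589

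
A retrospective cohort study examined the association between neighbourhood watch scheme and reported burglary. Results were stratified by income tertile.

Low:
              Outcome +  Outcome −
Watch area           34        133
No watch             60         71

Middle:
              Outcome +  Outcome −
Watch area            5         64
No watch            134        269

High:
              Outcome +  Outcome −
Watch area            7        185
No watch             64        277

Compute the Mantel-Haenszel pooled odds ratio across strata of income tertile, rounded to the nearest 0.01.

0.22

OR_MH = Σ(aᵢdᵢ/nᵢ) / Σ(bᵢcᵢ/nᵢ), where nᵢ is the stratum total.
Stratum 1 (Low): n = 298; a·d/n = 34·71/298 = 8.1007; b·c/n = 133·60/298 = 26.7785
Stratum 2 (Middle): n = 472; a·d/n = 5·269/472 = 2.8496; b·c/n = 64·134/472 = 18.1695
Stratum 3 (High): n = 533; a·d/n = 7·277/533 = 3.6379; b·c/n = 185·64/533 = 22.2139
OR_MH = (8.1007 + 2.8496 + 3.6379) / (26.7785 + 18.1695 + 22.2139) = 14.5881 / 67.1619 = 0.21721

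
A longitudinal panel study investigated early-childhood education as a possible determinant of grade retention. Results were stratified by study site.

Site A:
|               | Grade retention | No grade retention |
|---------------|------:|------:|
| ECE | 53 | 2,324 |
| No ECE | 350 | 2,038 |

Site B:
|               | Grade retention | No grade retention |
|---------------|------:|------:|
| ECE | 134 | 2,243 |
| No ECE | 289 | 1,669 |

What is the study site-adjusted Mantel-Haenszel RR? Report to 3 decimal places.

RR_MH = Σ(aᵢ·n₀ᵢ/nᵢ) / Σ(cᵢ·n₁ᵢ/nᵢ), with n₁ᵢ = aᵢ+bᵢ (exposed), n₀ᵢ = cᵢ+dᵢ (unexposed), nᵢ = n₁ᵢ+n₀ᵢ.
Stratum 1 (Site A): n₁ = 2377, n₀ = 2388, n = 4765; a·n₀/n = 53·2388/4765 = 26.5612; c·n₁/n = 350·2377/4765 = 174.5960
Stratum 2 (Site B): n₁ = 2377, n₀ = 1958, n = 4335; a·n₀/n = 134·1958/4335 = 60.5241; c·n₁/n = 289·2377/4335 = 158.4667
RR_MH = (26.5612 + 60.5241) / (174.5960 + 158.4667) = 87.0853 / 333.0627 = 0.26147

0.261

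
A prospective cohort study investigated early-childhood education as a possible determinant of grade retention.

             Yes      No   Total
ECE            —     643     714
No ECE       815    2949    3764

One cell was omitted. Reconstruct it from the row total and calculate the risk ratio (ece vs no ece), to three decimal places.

The missing cell is in the exposed row: 714 − 643 = 71.
So a = 71, b = 643, c = 815, d = 2949.
RR = [a/(a+b)] / [c/(c+d)] = (71/714) / (815/3764) = 0.09944/0.21652 = 0.45925

0.459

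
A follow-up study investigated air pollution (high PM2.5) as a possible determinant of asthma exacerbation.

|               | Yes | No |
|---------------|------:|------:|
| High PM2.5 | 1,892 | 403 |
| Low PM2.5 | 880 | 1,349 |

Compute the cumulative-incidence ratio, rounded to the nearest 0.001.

2.088

Cells: a = 1892, b = 403, c = 880, d = 1349.
Risk in exposed = 1892/2295 = 0.82440; risk in unexposed = 880/2229 = 0.39480.
RR = 0.82440 / 0.39480 = 2.08817
The risk among the exposed is 2.09 times that among the unexposed.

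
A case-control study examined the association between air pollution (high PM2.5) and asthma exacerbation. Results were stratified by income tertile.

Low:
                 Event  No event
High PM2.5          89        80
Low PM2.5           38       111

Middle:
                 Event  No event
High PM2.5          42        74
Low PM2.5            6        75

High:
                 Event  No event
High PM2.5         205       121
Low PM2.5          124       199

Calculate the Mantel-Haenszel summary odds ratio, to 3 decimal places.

OR_MH = Σ(aᵢdᵢ/nᵢ) / Σ(bᵢcᵢ/nᵢ), where nᵢ is the stratum total.
Stratum 1 (Low): n = 318; a·d/n = 89·111/318 = 31.0660; b·c/n = 80·38/318 = 9.5597
Stratum 2 (Middle): n = 197; a·d/n = 42·75/197 = 15.9898; b·c/n = 74·6/197 = 2.2538
Stratum 3 (High): n = 649; a·d/n = 205·199/649 = 62.8582; b·c/n = 121·124/649 = 23.1186
OR_MH = (31.0660 + 15.9898 + 62.8582) / (9.5597 + 2.2538 + 23.1186) = 109.9141 / 34.9322 = 3.14650

3.146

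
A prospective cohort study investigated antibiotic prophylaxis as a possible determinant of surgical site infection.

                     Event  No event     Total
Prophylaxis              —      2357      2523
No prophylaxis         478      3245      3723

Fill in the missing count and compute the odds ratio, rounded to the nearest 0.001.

The missing cell is in the exposed row: 2523 − 2357 = 166.
So a = 166, b = 2357, c = 478, d = 3245.
OR = (a·d)/(b·c) = (166 × 3245) / (2357 × 478) = 538670 / 1126646 = 0.47812

0.478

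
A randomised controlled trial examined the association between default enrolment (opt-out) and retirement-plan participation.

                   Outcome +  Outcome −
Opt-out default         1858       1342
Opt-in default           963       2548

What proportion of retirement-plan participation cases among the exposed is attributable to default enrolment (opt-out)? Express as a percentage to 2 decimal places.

Cells: a = 1858, b = 1342, c = 963, d = 2548.
Risk in exposed = 1858/3200 = 0.58062; risk in unexposed = 963/3511 = 0.27428.
RR = 0.58062/0.27428 = 2.11690
AR% = (RR − 1)/RR × 100 = (2.11690 − 1)/2.11690 × 100 = 52.7611%

52.76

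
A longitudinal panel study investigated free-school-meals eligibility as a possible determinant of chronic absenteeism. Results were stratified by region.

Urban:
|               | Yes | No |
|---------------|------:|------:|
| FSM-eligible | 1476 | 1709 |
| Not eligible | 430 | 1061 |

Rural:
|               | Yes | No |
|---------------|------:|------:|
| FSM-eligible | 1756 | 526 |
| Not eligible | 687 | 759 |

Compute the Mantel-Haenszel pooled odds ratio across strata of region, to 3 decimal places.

OR_MH = Σ(aᵢdᵢ/nᵢ) / Σ(bᵢcᵢ/nᵢ), where nᵢ is the stratum total.
Stratum 1 (Urban): n = 4676; a·d/n = 1476·1061/4676 = 334.9093; b·c/n = 1709·430/4676 = 157.1578
Stratum 2 (Rural): n = 3728; a·d/n = 1756·759/3728 = 357.5118; b·c/n = 526·687/3728 = 96.9319
OR_MH = (334.9093 + 357.5118) / (157.1578 + 96.9319) = 692.4211 / 254.0897 = 2.72511

2.725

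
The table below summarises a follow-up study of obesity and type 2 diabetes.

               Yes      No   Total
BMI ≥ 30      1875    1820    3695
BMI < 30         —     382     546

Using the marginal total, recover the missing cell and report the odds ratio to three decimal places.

The missing cell is in the unexposed row: 546 − 382 = 164.
So a = 1875, b = 1820, c = 164, d = 382.
OR = (a·d)/(b·c) = (1875 × 382) / (1820 × 164) = 716250 / 298480 = 2.39966

2.400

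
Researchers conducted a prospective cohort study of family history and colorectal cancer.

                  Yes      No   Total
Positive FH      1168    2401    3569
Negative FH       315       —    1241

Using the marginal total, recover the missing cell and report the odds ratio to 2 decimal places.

1.43

The missing cell is in the unexposed row: 1241 − 315 = 926.
So a = 1168, b = 2401, c = 315, d = 926.
OR = (a·d)/(b·c) = (1168 × 926) / (2401 × 315) = 1081568 / 756315 = 1.43005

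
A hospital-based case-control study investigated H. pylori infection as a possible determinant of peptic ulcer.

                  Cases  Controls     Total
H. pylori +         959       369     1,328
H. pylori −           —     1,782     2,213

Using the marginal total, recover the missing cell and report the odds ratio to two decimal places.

The missing cell is in the unexposed row: 2213 − 1782 = 431.
So a = 959, b = 369, c = 431, d = 1782.
OR = (a·d)/(b·c) = (959 × 1782) / (369 × 431) = 1708938 / 159039 = 10.74540

10.75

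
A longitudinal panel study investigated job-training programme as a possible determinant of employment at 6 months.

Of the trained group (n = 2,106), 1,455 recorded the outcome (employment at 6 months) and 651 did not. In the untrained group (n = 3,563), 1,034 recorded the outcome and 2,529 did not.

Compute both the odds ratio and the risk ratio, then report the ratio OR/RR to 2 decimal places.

2.30

From the description: a = 1455, b = 651, c = 1034, d = 2529.
OR = (1455·2529)/(651·1034) = 3679695/673134 = 5.46651
Risk in exposed = 1455/2106 = 0.69088; risk in unexposed = 1034/3563 = 0.29020; RR = 2.38067
OR/RR = 5.46651 / 2.38067 = 2.29620
The outcome is not rare, so the OR lies further from 1 than the RR.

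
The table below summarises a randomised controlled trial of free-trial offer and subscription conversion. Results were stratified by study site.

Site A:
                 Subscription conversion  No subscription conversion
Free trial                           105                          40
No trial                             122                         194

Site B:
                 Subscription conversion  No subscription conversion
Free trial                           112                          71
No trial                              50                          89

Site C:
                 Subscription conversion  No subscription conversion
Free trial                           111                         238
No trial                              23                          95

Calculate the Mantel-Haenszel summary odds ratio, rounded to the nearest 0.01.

2.93

OR_MH = Σ(aᵢdᵢ/nᵢ) / Σ(bᵢcᵢ/nᵢ), where nᵢ is the stratum total.
Stratum 1 (Site A): n = 461; a·d/n = 105·194/461 = 44.1866; b·c/n = 40·122/461 = 10.5857
Stratum 2 (Site B): n = 322; a·d/n = 112·89/322 = 30.9565; b·c/n = 71·50/322 = 11.0248
Stratum 3 (Site C): n = 467; a·d/n = 111·95/467 = 22.5803; b·c/n = 238·23/467 = 11.7216
OR_MH = (44.1866 + 30.9565 + 22.5803) / (10.5857 + 11.0248 + 11.7216) = 97.7234 / 33.3322 = 2.93180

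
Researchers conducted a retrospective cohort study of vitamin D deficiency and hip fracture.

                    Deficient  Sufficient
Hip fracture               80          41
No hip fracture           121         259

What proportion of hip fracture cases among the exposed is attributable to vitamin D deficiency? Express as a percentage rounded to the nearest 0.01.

Reading the table with exposure as columns: a = 80 (Deficient, case), b = 121 (Deficient, non-case), c = 41 (Sufficient, case), d = 259.
Risk in exposed = 80/201 = 0.39801; risk in unexposed = 41/300 = 0.13667.
RR = 0.39801/0.13667 = 2.91227
AR% = (RR − 1)/RR × 100 = (2.91227 − 1)/2.91227 × 100 = 65.6625%

65.66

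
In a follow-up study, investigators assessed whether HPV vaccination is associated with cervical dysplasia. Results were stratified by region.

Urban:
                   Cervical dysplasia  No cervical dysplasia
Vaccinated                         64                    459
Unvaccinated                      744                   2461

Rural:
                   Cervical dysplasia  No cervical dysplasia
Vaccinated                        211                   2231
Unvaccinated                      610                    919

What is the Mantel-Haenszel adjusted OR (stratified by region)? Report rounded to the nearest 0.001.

0.210

OR_MH = Σ(aᵢdᵢ/nᵢ) / Σ(bᵢcᵢ/nᵢ), where nᵢ is the stratum total.
Stratum 1 (Urban): n = 3728; a·d/n = 64·2461/3728 = 42.2489; b·c/n = 459·744/3728 = 91.6030
Stratum 2 (Rural): n = 3971; a·d/n = 211·919/3971 = 48.8313; b·c/n = 2231·610/3971 = 342.7122
OR_MH = (42.2489 + 48.8313) / (91.6030 + 342.7122) = 91.0802 / 434.3152 = 0.20971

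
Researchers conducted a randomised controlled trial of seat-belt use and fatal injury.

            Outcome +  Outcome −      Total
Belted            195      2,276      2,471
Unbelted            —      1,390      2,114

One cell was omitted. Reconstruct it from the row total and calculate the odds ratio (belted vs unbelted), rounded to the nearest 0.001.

The missing cell is in the unexposed row: 2114 − 1390 = 724.
So a = 195, b = 2276, c = 724, d = 1390.
OR = (a·d)/(b·c) = (195 × 1390) / (2276 × 724) = 271050 / 1647824 = 0.16449

0.164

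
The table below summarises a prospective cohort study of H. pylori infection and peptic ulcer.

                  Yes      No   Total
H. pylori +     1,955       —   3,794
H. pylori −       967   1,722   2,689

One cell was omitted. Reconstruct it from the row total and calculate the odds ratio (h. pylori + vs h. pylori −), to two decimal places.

The missing cell is in the exposed row: 3794 − 1955 = 1839.
So a = 1955, b = 1839, c = 967, d = 1722.
OR = (a·d)/(b·c) = (1955 × 1722) / (1839 × 967) = 3366510 / 1778313 = 1.89309

1.89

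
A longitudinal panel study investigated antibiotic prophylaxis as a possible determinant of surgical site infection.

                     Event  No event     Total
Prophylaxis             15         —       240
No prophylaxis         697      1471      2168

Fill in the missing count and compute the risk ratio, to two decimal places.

0.19

The missing cell is in the exposed row: 240 − 15 = 225.
So a = 15, b = 225, c = 697, d = 1471.
RR = [a/(a+b)] / [c/(c+d)] = (15/240) / (697/2168) = 0.06250/0.32149 = 0.19440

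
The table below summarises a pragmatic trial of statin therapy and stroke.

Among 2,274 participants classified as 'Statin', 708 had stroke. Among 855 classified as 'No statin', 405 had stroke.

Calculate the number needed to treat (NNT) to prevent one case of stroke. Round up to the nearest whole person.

Risk in treated group = 708/2274 = 0.31135; risk in control = 405/855 = 0.47368.
Absolute risk reduction = 0.47368 − 0.31135 = 0.16234
NNT = 1 / ARR = 1 / 0.16234 = 6.160 → round up → 7

7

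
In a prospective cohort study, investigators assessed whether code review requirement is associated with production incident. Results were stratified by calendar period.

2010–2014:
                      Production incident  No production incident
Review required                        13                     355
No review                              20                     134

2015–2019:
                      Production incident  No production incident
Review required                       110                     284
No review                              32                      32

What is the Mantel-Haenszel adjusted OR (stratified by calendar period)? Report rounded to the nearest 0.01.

0.33

OR_MH = Σ(aᵢdᵢ/nᵢ) / Σ(bᵢcᵢ/nᵢ), where nᵢ is the stratum total.
Stratum 1 (2010–2014): n = 522; a·d/n = 13·134/522 = 3.3372; b·c/n = 355·20/522 = 13.6015
Stratum 2 (2015–2019): n = 458; a·d/n = 110·32/458 = 7.6856; b·c/n = 284·32/458 = 19.8428
OR_MH = (3.3372 + 7.6856) / (13.6015 + 19.8428) = 11.0228 / 33.4443 = 0.32959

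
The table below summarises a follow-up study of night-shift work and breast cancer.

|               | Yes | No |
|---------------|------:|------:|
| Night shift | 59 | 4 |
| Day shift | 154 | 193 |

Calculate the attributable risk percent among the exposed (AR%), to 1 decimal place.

52.6

Cells: a = 59, b = 4, c = 154, d = 193.
Risk in exposed = 59/63 = 0.93651; risk in unexposed = 154/347 = 0.44380.
RR = 0.93651/0.44380 = 2.11018
AR% = (RR − 1)/RR × 100 = (2.11018 − 1)/2.11018 × 100 = 52.6108%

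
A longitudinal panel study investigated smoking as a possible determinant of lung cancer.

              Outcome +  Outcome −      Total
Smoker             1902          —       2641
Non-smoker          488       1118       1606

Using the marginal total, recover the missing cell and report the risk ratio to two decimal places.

2.37

The missing cell is in the exposed row: 2641 − 1902 = 739.
So a = 1902, b = 739, c = 488, d = 1118.
RR = [a/(a+b)] / [c/(c+d)] = (1902/2641) / (488/1606) = 0.72018/0.30386 = 2.37011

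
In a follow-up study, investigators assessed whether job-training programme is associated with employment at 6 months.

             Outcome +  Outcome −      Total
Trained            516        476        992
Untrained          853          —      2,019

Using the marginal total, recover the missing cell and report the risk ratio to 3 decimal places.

1.231

The missing cell is in the unexposed row: 2019 − 853 = 1166.
So a = 516, b = 476, c = 853, d = 1166.
RR = [a/(a+b)] / [c/(c+d)] = (516/992) / (853/2019) = 0.52016/0.42249 = 1.23119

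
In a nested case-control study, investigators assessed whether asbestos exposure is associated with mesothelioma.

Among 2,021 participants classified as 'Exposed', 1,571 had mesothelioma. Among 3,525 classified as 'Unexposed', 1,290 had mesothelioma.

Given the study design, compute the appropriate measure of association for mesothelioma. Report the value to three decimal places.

6.049

From the description: a = 1571, b = 450, c = 1290, d = 2235.
This is a nested case-control study: participants were sampled on outcome status, so risks in the source population cannot be estimated directly — relative risk is not valid here. The odds ratio is the appropriate measure.
OR = (a·d)/(b·c) = (1571 × 2235) / (450 × 1290) = 3511185 / 580500 = 6.04855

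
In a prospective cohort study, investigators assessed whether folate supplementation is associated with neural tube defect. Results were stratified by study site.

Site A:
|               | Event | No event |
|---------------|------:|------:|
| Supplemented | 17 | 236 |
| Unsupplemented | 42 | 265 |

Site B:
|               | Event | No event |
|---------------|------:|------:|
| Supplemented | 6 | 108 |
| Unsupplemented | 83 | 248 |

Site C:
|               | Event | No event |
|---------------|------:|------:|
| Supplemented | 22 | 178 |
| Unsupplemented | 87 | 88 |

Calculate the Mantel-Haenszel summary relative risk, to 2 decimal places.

0.28

RR_MH = Σ(aᵢ·n₀ᵢ/nᵢ) / Σ(cᵢ·n₁ᵢ/nᵢ), with n₁ᵢ = aᵢ+bᵢ (exposed), n₀ᵢ = cᵢ+dᵢ (unexposed), nᵢ = n₁ᵢ+n₀ᵢ.
Stratum 1 (Site A): n₁ = 253, n₀ = 307, n = 560; a·n₀/n = 17·307/560 = 9.3196; c·n₁/n = 42·253/560 = 18.9750
Stratum 2 (Site B): n₁ = 114, n₀ = 331, n = 445; a·n₀/n = 6·331/445 = 4.4629; c·n₁/n = 83·114/445 = 21.2629
Stratum 3 (Site C): n₁ = 200, n₀ = 175, n = 375; a·n₀/n = 22·175/375 = 10.2667; c·n₁/n = 87·200/375 = 46.4000
RR_MH = (9.3196 + 4.4629 + 10.2667) / (18.9750 + 21.2629 + 46.4000) = 24.0492 / 86.6379 = 0.27758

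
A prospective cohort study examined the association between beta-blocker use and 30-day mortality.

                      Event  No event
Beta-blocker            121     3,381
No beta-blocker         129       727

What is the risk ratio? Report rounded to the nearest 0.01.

0.23

Cells: a = 121, b = 3381, c = 129, d = 727.
Risk in exposed = 121/3502 = 0.03455; risk in unexposed = 129/856 = 0.15070.
RR = 0.03455 / 0.15070 = 0.22927
The risk is 77% lower among the exposed than among the unexposed.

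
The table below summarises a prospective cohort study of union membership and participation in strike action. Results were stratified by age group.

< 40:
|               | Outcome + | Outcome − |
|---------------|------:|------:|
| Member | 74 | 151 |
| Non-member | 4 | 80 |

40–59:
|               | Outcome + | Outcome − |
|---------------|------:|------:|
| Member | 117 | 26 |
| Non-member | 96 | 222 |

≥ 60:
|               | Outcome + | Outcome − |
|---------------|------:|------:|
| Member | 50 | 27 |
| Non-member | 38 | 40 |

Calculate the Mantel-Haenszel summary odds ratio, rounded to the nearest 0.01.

OR_MH = Σ(aᵢdᵢ/nᵢ) / Σ(bᵢcᵢ/nᵢ), where nᵢ is the stratum total.
Stratum 1 (< 40): n = 309; a·d/n = 74·80/309 = 19.1586; b·c/n = 151·4/309 = 1.9547
Stratum 2 (40–59): n = 461; a·d/n = 117·222/461 = 56.3427; b·c/n = 26·96/461 = 5.4143
Stratum 3 (≥ 60): n = 155; a·d/n = 50·40/155 = 12.9032; b·c/n = 27·38/155 = 6.6194
OR_MH = (19.1586 + 56.3427 + 12.9032) / (1.9547 + 5.4143 + 6.6194) = 88.4045 / 13.9884 = 6.31986

6.32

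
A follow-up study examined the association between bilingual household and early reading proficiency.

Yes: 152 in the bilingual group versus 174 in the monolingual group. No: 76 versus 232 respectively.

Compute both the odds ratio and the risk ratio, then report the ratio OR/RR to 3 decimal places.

From the description: a = 152, b = 76, c = 174, d = 232.
OR = (152·232)/(76·174) = 35264/13224 = 2.66667
Risk in exposed = 152/228 = 0.66667; risk in unexposed = 174/406 = 0.42857; RR = 1.55556
OR/RR = 2.66667 / 1.55556 = 1.71429
The outcome is not rare, so the OR lies further from 1 than the RR.

1.714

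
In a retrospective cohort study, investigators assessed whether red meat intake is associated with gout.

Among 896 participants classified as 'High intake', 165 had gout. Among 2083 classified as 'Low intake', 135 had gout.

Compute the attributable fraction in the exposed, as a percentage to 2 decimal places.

64.81

From the description: a = 165, b = 731, c = 135, d = 1948.
Risk in exposed = 165/896 = 0.18415; risk in unexposed = 135/2083 = 0.06481.
RR = 0.18415/0.06481 = 2.84139
AR% = (RR − 1)/RR × 100 = (2.84139 − 1)/2.84139 × 100 = 64.8060%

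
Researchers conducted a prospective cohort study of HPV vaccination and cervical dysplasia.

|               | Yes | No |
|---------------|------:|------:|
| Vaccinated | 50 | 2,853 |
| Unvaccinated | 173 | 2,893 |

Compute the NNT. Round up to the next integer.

Risk in treated group = 50/2903 = 0.01722; risk in control = 173/3066 = 0.05643.
Absolute risk reduction = 0.05643 − 0.01722 = 0.03920
NNT = 1 / ARR = 1 / 0.03920 = 25.509 → round up → 26

26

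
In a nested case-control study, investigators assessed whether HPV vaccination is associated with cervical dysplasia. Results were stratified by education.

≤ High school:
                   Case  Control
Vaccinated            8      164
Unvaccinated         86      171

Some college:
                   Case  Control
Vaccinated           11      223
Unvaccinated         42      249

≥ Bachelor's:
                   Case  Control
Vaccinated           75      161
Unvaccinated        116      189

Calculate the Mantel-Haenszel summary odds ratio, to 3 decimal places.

OR_MH = Σ(aᵢdᵢ/nᵢ) / Σ(bᵢcᵢ/nᵢ), where nᵢ is the stratum total.
Stratum 1 (≤ High school): n = 429; a·d/n = 8·171/429 = 3.1888; b·c/n = 164·86/429 = 32.8765
Stratum 2 (Some college): n = 525; a·d/n = 11·249/525 = 5.2171; b·c/n = 223·42/525 = 17.8400
Stratum 3 (≥ Bachelor's): n = 541; a·d/n = 75·189/541 = 26.2015; b·c/n = 161·116/541 = 34.5213
OR_MH = (3.1888 + 5.2171 + 26.2015) / (32.8765 + 17.8400 + 34.5213) = 34.6074 / 85.2377 = 0.40601

0.406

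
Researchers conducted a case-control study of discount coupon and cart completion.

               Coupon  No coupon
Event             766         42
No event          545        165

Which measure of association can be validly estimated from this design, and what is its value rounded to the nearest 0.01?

Reading the table with exposure as columns: a = 766 (Coupon, case), b = 545 (Coupon, non-case), c = 42 (No coupon, case), d = 165.
This is a case-control study: participants were sampled on outcome status, so risks in the source population cannot be estimated directly — relative risk is not valid here. The odds ratio is the appropriate measure.
OR = (a·d)/(b·c) = (766 × 165) / (545 × 42) = 126390 / 22890 = 5.52163

5.52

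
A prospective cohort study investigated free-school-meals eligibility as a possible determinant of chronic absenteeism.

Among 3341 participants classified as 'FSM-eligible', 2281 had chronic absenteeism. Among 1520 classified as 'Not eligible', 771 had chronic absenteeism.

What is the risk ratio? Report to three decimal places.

1.346

From the description: a = 2281, b = 1060, c = 771, d = 749.
Risk in exposed = 2281/3341 = 0.68273; risk in unexposed = 771/1520 = 0.50724.
RR = 0.68273 / 0.50724 = 1.34598
The risk among the exposed is 1.35 times that among the unexposed.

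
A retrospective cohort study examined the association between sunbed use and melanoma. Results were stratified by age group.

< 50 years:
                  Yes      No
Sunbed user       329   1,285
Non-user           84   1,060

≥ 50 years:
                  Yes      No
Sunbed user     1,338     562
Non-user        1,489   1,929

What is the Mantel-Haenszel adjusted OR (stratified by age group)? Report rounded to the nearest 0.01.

3.11

OR_MH = Σ(aᵢdᵢ/nᵢ) / Σ(bᵢcᵢ/nᵢ), where nᵢ is the stratum total.
Stratum 1 (< 50 years): n = 2758; a·d/n = 329·1060/2758 = 126.4467; b·c/n = 1285·84/2758 = 39.1371
Stratum 2 (≥ 50 years): n = 5318; a·d/n = 1338·1929/5318 = 485.3332; b·c/n = 562·1489/5318 = 157.3558
OR_MH = (126.4467 + 485.3332) / (39.1371 + 157.3558) = 611.7799 / 196.4928 = 3.11350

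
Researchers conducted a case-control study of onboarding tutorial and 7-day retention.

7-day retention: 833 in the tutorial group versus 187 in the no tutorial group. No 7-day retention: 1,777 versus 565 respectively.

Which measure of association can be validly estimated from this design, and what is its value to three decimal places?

From the description: a = 833, b = 1777, c = 187, d = 565.
This is a case-control study: participants were sampled on outcome status, so risks in the source population cannot be estimated directly — relative risk is not valid here. The odds ratio is the appropriate measure.
OR = (a·d)/(b·c) = (833 × 565) / (1777 × 187) = 470645 / 332299 = 1.41633

1.416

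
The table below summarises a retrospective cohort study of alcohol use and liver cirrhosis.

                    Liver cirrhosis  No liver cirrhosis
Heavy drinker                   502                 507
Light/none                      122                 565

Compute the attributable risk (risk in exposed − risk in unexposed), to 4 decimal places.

Cells: a = 502, b = 507, c = 122, d = 565.
Risk in exposed = 502/1009 = 0.497522; risk in unexposed = 122/687 = 0.177584.
Risk difference = 0.497522 − 0.177584 = 0.319939

0.3199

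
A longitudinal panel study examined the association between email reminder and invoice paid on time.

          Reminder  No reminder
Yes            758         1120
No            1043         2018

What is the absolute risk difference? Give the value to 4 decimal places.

Reading the table with exposure as columns: a = 758 (Reminder, case), b = 1043 (Reminder, non-case), c = 1120 (No reminder, case), d = 2018.
Risk in exposed = 758/1801 = 0.420877; risk in unexposed = 1120/3138 = 0.356915.
Risk difference = 0.420877 − 0.356915 = 0.063962

0.0640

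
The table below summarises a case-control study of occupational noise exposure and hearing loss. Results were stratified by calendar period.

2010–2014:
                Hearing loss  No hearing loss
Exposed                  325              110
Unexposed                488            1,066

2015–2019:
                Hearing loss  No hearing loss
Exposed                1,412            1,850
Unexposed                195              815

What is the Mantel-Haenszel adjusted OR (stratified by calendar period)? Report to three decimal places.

3.980

OR_MH = Σ(aᵢdᵢ/nᵢ) / Σ(bᵢcᵢ/nᵢ), where nᵢ is the stratum total.
Stratum 1 (2010–2014): n = 1989; a·d/n = 325·1066/1989 = 174.1830; b·c/n = 110·488/1989 = 26.9884
Stratum 2 (2015–2019): n = 4272; a·d/n = 1412·815/4272 = 269.3773; b·c/n = 1850·195/4272 = 84.4452
OR_MH = (174.1830 + 269.3773) / (26.9884 + 84.4452) = 443.5603 / 111.4337 = 3.98049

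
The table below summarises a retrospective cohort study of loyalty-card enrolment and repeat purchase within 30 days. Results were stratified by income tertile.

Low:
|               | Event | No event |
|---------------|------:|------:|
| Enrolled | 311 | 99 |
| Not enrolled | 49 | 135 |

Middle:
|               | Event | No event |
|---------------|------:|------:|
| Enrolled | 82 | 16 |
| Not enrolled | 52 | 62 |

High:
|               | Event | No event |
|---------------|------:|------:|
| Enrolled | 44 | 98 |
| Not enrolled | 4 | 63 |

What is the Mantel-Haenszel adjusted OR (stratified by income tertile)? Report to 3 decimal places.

OR_MH = Σ(aᵢdᵢ/nᵢ) / Σ(bᵢcᵢ/nᵢ), where nᵢ is the stratum total.
Stratum 1 (Low): n = 594; a·d/n = 311·135/594 = 70.6818; b·c/n = 99·49/594 = 8.1667
Stratum 2 (Middle): n = 212; a·d/n = 82·62/212 = 23.9811; b·c/n = 16·52/212 = 3.9245
Stratum 3 (High): n = 209; a·d/n = 44·63/209 = 13.2632; b·c/n = 98·4/209 = 1.8756
OR_MH = (70.6818 + 23.9811 + 13.2632) / (8.1667 + 3.9245 + 1.8756) = 107.9261 / 13.9668 = 7.72734

7.727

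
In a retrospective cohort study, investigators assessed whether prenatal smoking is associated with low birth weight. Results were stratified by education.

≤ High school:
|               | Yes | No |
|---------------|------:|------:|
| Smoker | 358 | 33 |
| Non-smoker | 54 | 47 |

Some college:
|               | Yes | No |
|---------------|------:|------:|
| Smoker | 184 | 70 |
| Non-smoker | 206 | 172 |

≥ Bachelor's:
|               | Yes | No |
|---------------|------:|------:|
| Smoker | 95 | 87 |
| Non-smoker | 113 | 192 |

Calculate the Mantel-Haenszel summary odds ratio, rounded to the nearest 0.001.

2.611

OR_MH = Σ(aᵢdᵢ/nᵢ) / Σ(bᵢcᵢ/nᵢ), where nᵢ is the stratum total.
Stratum 1 (≤ High school): n = 492; a·d/n = 358·47/492 = 34.1992; b·c/n = 33·54/492 = 3.6220
Stratum 2 (Some college): n = 632; a·d/n = 184·172/632 = 50.0759; b·c/n = 70·206/632 = 22.8165
Stratum 3 (≥ Bachelor's): n = 487; a·d/n = 95·192/487 = 37.4538; b·c/n = 87·113/487 = 20.1869
OR_MH = (34.1992 + 50.0759 + 37.4538) / (3.6220 + 22.8165 + 20.1869) = 121.7289 / 46.6253 = 2.61079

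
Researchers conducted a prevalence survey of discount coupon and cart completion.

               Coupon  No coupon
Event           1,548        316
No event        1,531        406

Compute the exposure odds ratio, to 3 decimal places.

1.299

Reading the table with exposure as columns: a = 1548 (Coupon, case), b = 1531 (Coupon, non-case), c = 316 (No coupon, case), d = 406.
OR = (a·d)/(b·c) = (1548 × 406) / (1531 × 316) = 628488 / 483796 = 1.29908
The odds of cart completion are about 1.30 times as high in the coupon group.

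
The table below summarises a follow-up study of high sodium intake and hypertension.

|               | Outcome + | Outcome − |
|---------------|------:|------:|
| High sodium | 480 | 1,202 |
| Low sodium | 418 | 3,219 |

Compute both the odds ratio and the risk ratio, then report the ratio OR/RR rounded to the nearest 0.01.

Cells: a = 480, b = 1202, c = 418, d = 3219.
OR = (480·3219)/(1202·418) = 1545120/502436 = 3.07526
Risk in exposed = 480/1682 = 0.28537; risk in unexposed = 418/3637 = 0.11493; RR = 2.48303
OR/RR = 3.07526 / 2.48303 = 1.23851
The outcome is not rare, so the OR lies further from 1 than the RR.

1.24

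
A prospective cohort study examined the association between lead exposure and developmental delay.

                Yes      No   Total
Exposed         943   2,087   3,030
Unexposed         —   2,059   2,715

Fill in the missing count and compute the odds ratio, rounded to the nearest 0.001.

The missing cell is in the unexposed row: 2715 − 2059 = 656.
So a = 943, b = 2087, c = 656, d = 2059.
OR = (a·d)/(b·c) = (943 × 2059) / (2087 × 656) = 1941637 / 1369072 = 1.41821

1.418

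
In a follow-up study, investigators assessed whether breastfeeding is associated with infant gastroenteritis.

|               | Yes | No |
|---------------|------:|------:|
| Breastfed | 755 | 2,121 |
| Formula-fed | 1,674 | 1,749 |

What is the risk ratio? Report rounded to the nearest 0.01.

Cells: a = 755, b = 2121, c = 1674, d = 1749.
Risk in exposed = 755/2876 = 0.26252; risk in unexposed = 1674/3423 = 0.48904.
RR = 0.26252 / 0.48904 = 0.53680
The risk is 46% lower among the exposed than among the unexposed.

0.54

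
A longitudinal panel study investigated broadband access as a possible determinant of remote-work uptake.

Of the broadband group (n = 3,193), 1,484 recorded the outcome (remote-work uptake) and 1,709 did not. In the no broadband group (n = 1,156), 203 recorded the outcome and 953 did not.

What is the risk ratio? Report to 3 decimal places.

From the description: a = 1484, b = 1709, c = 203, d = 953.
Risk in exposed = 1484/3193 = 0.46477; risk in unexposed = 203/1156 = 0.17561.
RR = 0.46477 / 0.17561 = 2.64665
The risk among the exposed is 2.65 times that among the unexposed.

2.647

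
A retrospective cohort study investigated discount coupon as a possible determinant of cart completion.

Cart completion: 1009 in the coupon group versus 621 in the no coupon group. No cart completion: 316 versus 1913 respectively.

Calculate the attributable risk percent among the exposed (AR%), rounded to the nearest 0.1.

From the description: a = 1009, b = 316, c = 621, d = 1913.
Risk in exposed = 1009/1325 = 0.76151; risk in unexposed = 621/2534 = 0.24507.
RR = 0.76151/0.24507 = 3.10735
AR% = (RR − 1)/RR × 100 = (3.10735 − 1)/3.10735 × 100 = 67.8182%

67.8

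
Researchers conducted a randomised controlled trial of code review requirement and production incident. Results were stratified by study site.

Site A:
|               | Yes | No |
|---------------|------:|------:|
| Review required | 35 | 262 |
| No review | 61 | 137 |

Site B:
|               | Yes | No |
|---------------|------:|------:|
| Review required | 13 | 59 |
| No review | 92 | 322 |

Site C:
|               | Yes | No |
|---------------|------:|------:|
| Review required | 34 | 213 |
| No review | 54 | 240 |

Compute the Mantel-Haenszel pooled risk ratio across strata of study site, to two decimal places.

0.58

RR_MH = Σ(aᵢ·n₀ᵢ/nᵢ) / Σ(cᵢ·n₁ᵢ/nᵢ), with n₁ᵢ = aᵢ+bᵢ (exposed), n₀ᵢ = cᵢ+dᵢ (unexposed), nᵢ = n₁ᵢ+n₀ᵢ.
Stratum 1 (Site A): n₁ = 297, n₀ = 198, n = 495; a·n₀/n = 35·198/495 = 14.0000; c·n₁/n = 61·297/495 = 36.6000
Stratum 2 (Site B): n₁ = 72, n₀ = 414, n = 486; a·n₀/n = 13·414/486 = 11.0741; c·n₁/n = 92·72/486 = 13.6296
Stratum 3 (Site C): n₁ = 247, n₀ = 294, n = 541; a·n₀/n = 34·294/541 = 18.4769; c·n₁/n = 54·247/541 = 24.6543
RR_MH = (14.0000 + 11.0741 + 18.4769) / (36.6000 + 13.6296 + 24.6543) = 43.5510 / 74.8840 = 0.58158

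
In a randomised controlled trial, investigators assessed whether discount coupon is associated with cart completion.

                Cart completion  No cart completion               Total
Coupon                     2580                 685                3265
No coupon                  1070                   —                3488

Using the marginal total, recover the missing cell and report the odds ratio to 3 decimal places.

The missing cell is in the unexposed row: 3488 − 1070 = 2418.
So a = 2580, b = 685, c = 1070, d = 2418.
OR = (a·d)/(b·c) = (2580 × 2418) / (685 × 1070) = 6238440 / 732950 = 8.51141

8.511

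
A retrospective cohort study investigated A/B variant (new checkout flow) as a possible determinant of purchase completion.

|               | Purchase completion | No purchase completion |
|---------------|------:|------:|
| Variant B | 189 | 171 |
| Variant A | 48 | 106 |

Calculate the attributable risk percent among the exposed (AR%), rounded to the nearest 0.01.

Cells: a = 189, b = 171, c = 48, d = 106.
Risk in exposed = 189/360 = 0.52500; risk in unexposed = 48/154 = 0.31169.
RR = 0.52500/0.31169 = 1.68438
AR% = (RR − 1)/RR × 100 = (1.68438 − 1)/1.68438 × 100 = 40.6308%

40.63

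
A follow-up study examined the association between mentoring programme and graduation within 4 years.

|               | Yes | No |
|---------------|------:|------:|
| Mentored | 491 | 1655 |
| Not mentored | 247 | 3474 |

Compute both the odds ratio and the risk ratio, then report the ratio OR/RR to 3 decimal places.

Cells: a = 491, b = 1655, c = 247, d = 3474.
OR = (491·3474)/(1655·247) = 1705734/408785 = 4.17269
Risk in exposed = 491/2146 = 0.22880; risk in unexposed = 247/3721 = 0.06638; RR = 3.44679
OR/RR = 4.17269 / 3.44679 = 1.21060
The outcome is not rare, so the OR lies further from 1 than the RR.

1.211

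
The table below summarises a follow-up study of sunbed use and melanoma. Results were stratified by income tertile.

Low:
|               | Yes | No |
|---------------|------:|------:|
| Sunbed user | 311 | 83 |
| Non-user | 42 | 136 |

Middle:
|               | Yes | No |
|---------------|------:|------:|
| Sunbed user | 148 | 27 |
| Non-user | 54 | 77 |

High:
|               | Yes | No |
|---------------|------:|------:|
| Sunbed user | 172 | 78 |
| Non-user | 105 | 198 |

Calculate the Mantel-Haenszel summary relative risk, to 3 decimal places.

2.371

RR_MH = Σ(aᵢ·n₀ᵢ/nᵢ) / Σ(cᵢ·n₁ᵢ/nᵢ), with n₁ᵢ = aᵢ+bᵢ (exposed), n₀ᵢ = cᵢ+dᵢ (unexposed), nᵢ = n₁ᵢ+n₀ᵢ.
Stratum 1 (Low): n₁ = 394, n₀ = 178, n = 572; a·n₀/n = 311·178/572 = 96.7797; c·n₁/n = 42·394/572 = 28.9301
Stratum 2 (Middle): n₁ = 175, n₀ = 131, n = 306; a·n₀/n = 148·131/306 = 63.3595; c·n₁/n = 54·175/306 = 30.8824
Stratum 3 (High): n₁ = 250, n₀ = 303, n = 553; a·n₀/n = 172·303/553 = 94.2423; c·n₁/n = 105·250/553 = 47.4684
RR_MH = (96.7797 + 63.3595 + 94.2423) / (28.9301 + 30.8824 + 47.4684) = 254.3815 / 107.2808 = 2.37118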